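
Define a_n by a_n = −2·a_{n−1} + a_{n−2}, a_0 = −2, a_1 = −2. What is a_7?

−198

With companion matrix A = [[−2, 1], [1, 0]], [a_n, a_{n−1}]ᵀ = A·[a_{n−1}, a_{n−2}]ᵀ, so [a_7, a_6]ᵀ = A⁶·[a_1, a_0]ᵀ.
A⁶ = [[169, −70], [−70, 29]], giving [a_7, a_6]ᵀ = [[−198], [82]].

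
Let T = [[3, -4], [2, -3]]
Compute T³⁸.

[[1, 0], [0, 1]]

T² = I (check: tr T = 0 and det T = -1), so T³⁸ = I since 38 is even.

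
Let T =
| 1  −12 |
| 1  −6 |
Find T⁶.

tr T = −5 and det T = 6, so the characteristic polynomial is λ² − (−5)λ + (6) with roots −2 and −3.
Eigenvectors give P = [[−4, 3], [−1, 1]] with P⁻¹ = [[−1, 3], [−1, 4]], and T = P·diag(−2, −3)·P⁻¹.
Then T⁶ = P·diag(64, 729)·P⁻¹ = [[−256, 2187], [−64, 729]] · [[−1, 3], [−1, 4]] = [[−1931, 7980], [−665, 2724]].

[[−1931, 7980], [−665, 2724]]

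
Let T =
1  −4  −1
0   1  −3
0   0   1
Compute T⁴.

T = I + N where N = [[0, −4, −1], [0, 0, −3], [0, 0, 0]] is strictly upper-triangular, so N³ = 0.
(I + N)⁴ = I + 4·N + 6·N² = [[1, −16, 68], [0, 1, −12], [0, 0, 1]].

[[1, −16, 68], [0, 1, −12], [0, 0, 1]]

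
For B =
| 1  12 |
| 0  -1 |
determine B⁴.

[[1, 0], [0, 1]]

B² = I (check: tr B = 0 and det B = -1), so B⁴ = I since 4 is even.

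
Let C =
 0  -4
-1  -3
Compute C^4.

[[52, 204], [51, 205]]

C^2 = [[4, 12], [3, 13]]
C^3 = [[-12, -52], [-13, -51]]
C^4 = [[52, 204], [51, 205]]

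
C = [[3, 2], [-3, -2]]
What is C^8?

C² = C (a projection; rank 1, trace 1), so C^8 = C.

[[3, 2], [-3, -2]]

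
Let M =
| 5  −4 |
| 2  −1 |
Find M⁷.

[[4373, −4372], [2186, −2185]]

tr M = 4 and det M = 3, so the characteristic polynomial is λ² − (4)λ + (3) with roots 1 and 3.
Eigenvectors give P = [[−1, 2], [−1, 1]] with P⁻¹ = [[1, −2], [1, −1]], and M = P·diag(1, 3)·P⁻¹.
Then M⁷ = P·diag(1, 2187)·P⁻¹ = [[−1, 4374], [−1, 2187]] · [[1, −2], [1, −1]] = [[4373, −4372], [2186, −2185]].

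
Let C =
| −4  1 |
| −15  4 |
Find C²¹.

[[−4, 1], [−15, 4]]

C² = I (check: tr C = 0 and det C = −1), so C²¹ = C since 21 is odd.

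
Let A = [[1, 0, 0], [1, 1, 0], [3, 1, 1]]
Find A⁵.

A = I + N where N = [[0, 0, 0], [1, 0, 0], [3, 1, 0]] is strictly lower-triangular, so N³ = 0.
(I + N)⁵ = I + 5·N + 10·N² = [[1, 0, 0], [5, 1, 0], [25, 5, 1]].

[[1, 0, 0], [5, 1, 0], [25, 5, 1]]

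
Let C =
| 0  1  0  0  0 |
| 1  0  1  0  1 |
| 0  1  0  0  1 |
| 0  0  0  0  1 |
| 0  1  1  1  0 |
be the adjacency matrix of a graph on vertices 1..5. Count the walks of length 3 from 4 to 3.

The number of length-3 walks from vertex 4 to vertex 3 is entry (4,3) of C³, where C is the adjacency matrix.
C² = [[1, 0, 1, 0, 1], [0, 3, 1, 1, 1], [1, 1, 2, 1, 1], [0, 1, 1, 1, 0], [1, 1, 1, 0, 3]]
C³ = [[0, 3, 1, 1, 1], [3, 2, 4, 1, 5], [1, 4, 2, 1, 4], [1, 1, 1, 0, 3], [1, 5, 4, 3, 2]]

1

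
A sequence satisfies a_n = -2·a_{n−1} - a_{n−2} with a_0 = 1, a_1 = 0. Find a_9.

8

With companion matrix C = [[-2, -1], [1, 0]], [a_n, a_{n−1}]ᵀ = C·[a_{n−1}, a_{n−2}]ᵀ, so [a_9, a_8]ᵀ = C^8·[a_1, a_0]ᵀ.
C^8 = [[9, 8], [-8, -7]], giving [a_9, a_8]ᵀ = [[8], [-7]].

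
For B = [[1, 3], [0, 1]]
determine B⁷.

B = I + N where N = [[0, 3], [0, 0]] is strictly upper-triangular, so N² = 0.
(I + N)⁷ = I + 7·N = [[1, 21], [0, 1]].

[[1, 21], [0, 1]]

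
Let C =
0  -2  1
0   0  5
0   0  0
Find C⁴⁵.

[[0, 0, 0], [0, 0, 0], [0, 0, 0]]

C is strictly triangular, hence nilpotent: C³ = 0, so C⁴⁵ = 0.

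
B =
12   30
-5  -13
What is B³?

tr B = -1 and det B = -6, so the characteristic polynomial is λ² − (-1)λ + (-6) with roots 2 and -3.
Eigenvectors give P = [[-3, -2], [1, 1]] with P⁻¹ = [[-1, -2], [1, 3]], and B = P·diag(2, -3)·P⁻¹.
Then B³ = P·diag(8, -27)·P⁻¹ = [[-24, 54], [8, -27]] · [[-1, -2], [1, 3]] = [[78, 210], [-35, -97]].

[[78, 210], [-35, -97]]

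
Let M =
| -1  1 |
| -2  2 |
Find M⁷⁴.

[[-1, 1], [-2, 2]]

M² = M (a projection; rank 1, trace 1), so M⁷⁴ = M.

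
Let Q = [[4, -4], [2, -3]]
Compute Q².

[[8, -4], [2, 1]]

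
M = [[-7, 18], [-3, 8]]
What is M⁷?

[[-259, 774], [-129, 386]]

tr M = 1 and det M = -2, so the characteristic polynomial is λ² − (1)λ + (-2) with roots 2 and -1.
Eigenvectors give P = [[-2, 3], [-1, 1]] with P⁻¹ = [[1, -3], [1, -2]], and M = P·diag(2, -1)·P⁻¹.
Then M⁷ = P·diag(128, -1)·P⁻¹ = [[-256, -3], [-128, -1]] · [[1, -3], [1, -2]] = [[-259, 774], [-129, 386]].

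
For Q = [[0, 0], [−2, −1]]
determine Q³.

[[0, 0], [−2, −1]]

Q² = [[0, 0], [2, 1]]
Q³ = [[0, 0], [−2, −1]]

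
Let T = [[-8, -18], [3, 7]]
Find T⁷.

tr T = -1 and det T = -2, so the characteristic polynomial is λ² − (-1)λ + (-2) with roots -2 and 1.
Eigenvectors give P = [[-3, -2], [1, 1]] with P⁻¹ = [[-1, -2], [1, 3]], and T = P·diag(-2, 1)·P⁻¹.
Then T⁷ = P·diag(-128, 1)·P⁻¹ = [[384, -2], [-128, 1]] · [[-1, -2], [1, 3]] = [[-386, -774], [129, 259]].

[[-386, -774], [129, 259]]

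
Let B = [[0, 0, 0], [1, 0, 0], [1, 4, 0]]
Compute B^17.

[[0, 0, 0], [0, 0, 0], [0, 0, 0]]

B is strictly triangular, hence nilpotent: B^3 = 0, so B^17 = 0.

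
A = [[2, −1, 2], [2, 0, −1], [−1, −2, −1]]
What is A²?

[[0, −6, 3], [5, 0, 5], [−5, 3, 1]]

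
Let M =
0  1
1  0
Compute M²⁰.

[[1, 0], [0, 1]]

M² = I (check: tr M = 0 and det M = -1), so M²⁰ = I since 20 is even.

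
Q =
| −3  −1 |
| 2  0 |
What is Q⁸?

[[511, 255], [−510, −254]]

tr Q = −3 and det Q = 2, so the characteristic polynomial is λ² − (−3)λ + (2) with roots −1 and −2.
Eigenvectors give P = [[−1, 1], [2, −1]] with P⁻¹ = [[1, 1], [2, 1]], and Q = P·diag(−1, −2)·P⁻¹.
Then Q⁸ = P·diag(1, 256)·P⁻¹ = [[−1, 256], [2, −256]] · [[1, 1], [2, 1]] = [[511, 255], [−510, −254]].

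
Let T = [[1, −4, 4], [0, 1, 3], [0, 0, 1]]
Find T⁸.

T = I + N where N = [[0, −4, 4], [0, 0, 3], [0, 0, 0]] is strictly upper-triangular, so N³ = 0.
(I + N)⁸ = I + 8·N + 28·N² = [[1, −32, −304], [0, 1, 24], [0, 0, 1]].

[[1, −32, −304], [0, 1, 24], [0, 0, 1]]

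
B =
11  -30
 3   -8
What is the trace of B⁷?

129

tr B = 3 and det B = 2, so the characteristic polynomial is λ² − (3)λ + (2) with roots 1 and 2.
Eigenvectors give P = [[3, -10], [1, -3]] with P⁻¹ = [[-3, 10], [-1, 3]], and B = P·diag(1, 2)·P⁻¹.
Then B⁷ = P·diag(1, 128)·P⁻¹ = [[3, -1280], [1, -384]] · [[-3, 10], [-1, 3]] = [[1271, -3810], [381, -1142]].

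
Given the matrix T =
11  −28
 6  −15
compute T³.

[[155, −364], [78, −183]]

tr T = −4 and det T = 3, so the characteristic polynomial is λ² − (−4)λ + (3) with roots −1 and −3.
Eigenvectors give P = [[7, 2], [3, 1]] with P⁻¹ = [[1, −2], [−3, 7]], and T = P·diag(−1, −3)·P⁻¹.
Then T³ = P·diag(−1, −27)·P⁻¹ = [[−7, −54], [−3, −27]] · [[1, −2], [−3, 7]] = [[155, −364], [78, −183]].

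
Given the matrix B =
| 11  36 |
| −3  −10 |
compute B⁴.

[[61, 180], [−15, −44]]

tr B = 1 and det B = −2, so the characteristic polynomial is λ² − (1)λ + (−2) with roots 2 and −1.
Eigenvectors give P = [[4, −3], [−1, 1]] with P⁻¹ = [[1, 3], [1, 4]], and B = P·diag(2, −1)·P⁻¹.
Then B⁴ = P·diag(16, 1)·P⁻¹ = [[64, −3], [−16, 1]] · [[1, 3], [1, 4]] = [[61, 180], [−15, −44]].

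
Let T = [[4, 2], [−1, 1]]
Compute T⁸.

[[12866, 12610], [−6305, −6049]]

tr T = 5 and det T = 6, so the characteristic polynomial is λ² − (5)λ + (6) with roots 2 and 3.
Eigenvectors give P = [[−1, −2], [1, 1]] with P⁻¹ = [[1, 2], [−1, −1]], and T = P·diag(2, 3)·P⁻¹.
Then T⁸ = P·diag(256, 6561)·P⁻¹ = [[−256, −13122], [256, 6561]] · [[1, 2], [−1, −1]] = [[12866, 12610], [−6305, −6049]].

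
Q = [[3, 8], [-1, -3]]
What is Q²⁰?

Q² = I (check: tr Q = 0 and det Q = -1), so Q²⁰ = I since 20 is even.

[[1, 0], [0, 1]]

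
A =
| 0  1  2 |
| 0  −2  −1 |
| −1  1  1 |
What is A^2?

[[−2, 0, 1], [1, 3, 1], [−1, −2, −2]]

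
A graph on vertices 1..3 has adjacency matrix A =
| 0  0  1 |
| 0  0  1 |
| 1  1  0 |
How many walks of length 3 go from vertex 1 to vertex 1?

The number of length-3 walks from vertex 1 to vertex 1 is entry (1,1) of A³, where A is the adjacency matrix.
A² = [[1, 1, 0], [1, 1, 0], [0, 0, 2]]
A³ = [[0, 0, 2], [0, 0, 2], [2, 2, 0]]

0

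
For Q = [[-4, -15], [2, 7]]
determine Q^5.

[[-154, -465], [62, 187]]

tr Q = 3 and det Q = 2, so the characteristic polynomial is λ² − (3)λ + (2) with roots 1 and 2.
Eigenvectors give P = [[-3, -5], [1, 2]] with P⁻¹ = [[-2, -5], [1, 3]], and Q = P·diag(1, 2)·P⁻¹.
Then Q^5 = P·diag(1, 32)·P⁻¹ = [[-3, -160], [1, 64]] · [[-2, -5], [1, 3]] = [[-154, -465], [62, 187]].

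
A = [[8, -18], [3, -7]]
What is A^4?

[[46, -90], [15, -29]]

tr A = 1 and det A = -2, so the characteristic polynomial is λ² − (1)λ + (-2) with roots 2 and -1.
Eigenvectors give P = [[3, -2], [1, -1]] with P⁻¹ = [[1, -2], [1, -3]], and A = P·diag(2, -1)·P⁻¹.
Then A^4 = P·diag(16, 1)·P⁻¹ = [[48, -2], [16, -1]] · [[1, -2], [1, -3]] = [[46, -90], [15, -29]].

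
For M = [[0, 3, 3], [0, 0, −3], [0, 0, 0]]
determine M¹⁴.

M is strictly triangular, hence nilpotent: M³ = 0, so M¹⁴ = 0.

[[0, 0, 0], [0, 0, 0], [0, 0, 0]]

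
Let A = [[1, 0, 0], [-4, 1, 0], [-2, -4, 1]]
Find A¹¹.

[[1, 0, 0], [-44, 1, 0], [858, -44, 1]]

A = I + N where N = [[0, 0, 0], [-4, 0, 0], [-2, -4, 0]] is strictly lower-triangular, so N³ = 0.
(I + N)¹¹ = I + 11·N + 55·N² = [[1, 0, 0], [-44, 1, 0], [858, -44, 1]].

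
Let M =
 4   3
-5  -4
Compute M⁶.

[[1, 0], [0, 1]]

M² = I (check: tr M = 0 and det M = -1), so M⁶ = I since 6 is even.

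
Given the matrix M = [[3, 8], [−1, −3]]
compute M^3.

M² = I (check: tr M = 0 and det M = −1), so M^3 = M since 3 is odd.

[[3, 8], [−1, −3]]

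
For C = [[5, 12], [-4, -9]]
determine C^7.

[[6557, 13116], [-4372, -8745]]

tr C = -4 and det C = 3, so the characteristic polynomial is λ² − (-4)λ + (3) with roots -1 and -3.
Eigenvectors give P = [[2, 3], [-1, -2]] with P⁻¹ = [[2, 3], [-1, -2]], and C = P·diag(-1, -3)·P⁻¹.
Then C^7 = P·diag(-1, -2187)·P⁻¹ = [[-2, -6561], [1, 4374]] · [[2, 3], [-1, -2]] = [[6557, 13116], [-4372, -8745]].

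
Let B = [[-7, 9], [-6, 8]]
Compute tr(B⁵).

31

tr B = 1 and det B = -2, so the characteristic polynomial is λ² − (1)λ + (-2) with roots 2 and -1.
Eigenvectors give P = [[-1, -3], [-1, -2]] with P⁻¹ = [[2, -3], [-1, 1]], and B = P·diag(2, -1)·P⁻¹.
Then B⁵ = P·diag(32, -1)·P⁻¹ = [[-32, 3], [-32, 2]] · [[2, -3], [-1, 1]] = [[-67, 99], [-66, 98]].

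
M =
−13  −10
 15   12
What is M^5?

[[−793, −550], [825, 582]]

tr M = −1 and det M = −6, so the characteristic polynomial is λ² − (−1)λ + (−6) with roots 2 and −3.
Eigenvectors give P = [[−2, −1], [3, 1]] with P⁻¹ = [[1, 1], [−3, −2]], and M = P·diag(2, −3)·P⁻¹.
Then M^5 = P·diag(32, −243)·P⁻¹ = [[−64, 243], [96, −243]] · [[1, 1], [−3, −2]] = [[−793, −550], [825, 582]].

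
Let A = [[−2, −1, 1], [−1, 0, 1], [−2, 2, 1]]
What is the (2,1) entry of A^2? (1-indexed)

0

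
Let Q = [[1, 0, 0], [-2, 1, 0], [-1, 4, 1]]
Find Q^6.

Q = I + N where N = [[0, 0, 0], [-2, 0, 0], [-1, 4, 0]] is strictly lower-triangular, so N^3 = 0.
(I + N)^6 = I + 6·N + 15·N^2 = [[1, 0, 0], [-12, 1, 0], [-126, 24, 1]].

[[1, 0, 0], [-12, 1, 0], [-126, 24, 1]]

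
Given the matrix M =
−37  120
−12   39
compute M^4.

tr M = 2 and det M = −3, so the characteristic polynomial is λ² − (2)λ + (−3) with roots −1 and 3.
Eigenvectors give P = [[10, −3], [3, −1]] with P⁻¹ = [[1, −3], [3, −10]], and M = P·diag(−1, 3)·P⁻¹.
Then M^4 = P·diag(1, 81)·P⁻¹ = [[10, −243], [3, −81]] · [[1, −3], [3, −10]] = [[−719, 2400], [−240, 801]].

[[−719, 2400], [−240, 801]]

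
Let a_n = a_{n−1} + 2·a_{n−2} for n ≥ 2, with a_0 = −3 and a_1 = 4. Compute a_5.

14

With companion matrix M = [[1, 2], [1, 0]], [a_n, a_{n−1}]ᵀ = M·[a_{n−1}, a_{n−2}]ᵀ, so [a_5, a_4]ᵀ = M⁴·[a_1, a_0]ᵀ.
M⁴ = [[11, 10], [5, 6]], giving [a_5, a_4]ᵀ = [[14], [2]].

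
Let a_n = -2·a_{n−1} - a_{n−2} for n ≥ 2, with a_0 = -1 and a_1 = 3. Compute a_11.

23

With companion matrix T = [[-2, -1], [1, 0]], [a_n, a_{n−1}]ᵀ = T·[a_{n−1}, a_{n−2}]ᵀ, so [a_11, a_10]ᵀ = T^10·[a_1, a_0]ᵀ.
T^10 = [[11, 10], [-10, -9]], giving [a_11, a_10]ᵀ = [[23], [-21]].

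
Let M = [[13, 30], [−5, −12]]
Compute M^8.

tr M = 1 and det M = −6, so the characteristic polynomial is λ² − (1)λ + (−6) with roots −2 and 3.
Eigenvectors give P = [[−2, 3], [1, −1]] with P⁻¹ = [[1, 3], [1, 2]], and M = P·diag(−2, 3)·P⁻¹.
Then M^8 = P·diag(256, 6561)·P⁻¹ = [[−512, 19683], [256, −6561]] · [[1, 3], [1, 2]] = [[19171, 37830], [−6305, −12354]].

[[19171, 37830], [−6305, −12354]]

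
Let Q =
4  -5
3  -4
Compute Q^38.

Q² = I (check: tr Q = 0 and det Q = -1), so Q^38 = I since 38 is even.

[[1, 0], [0, 1]]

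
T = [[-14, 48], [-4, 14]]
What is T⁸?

tr T = 0 and det T = -4, so the characteristic polynomial is λ² − (0)λ + (-4) with roots -2 and 2.
Eigenvectors give P = [[4, 3], [1, 1]] with P⁻¹ = [[1, -3], [-1, 4]], and T = P·diag(-2, 2)·P⁻¹.
Then T⁸ = P·diag(256, 256)·P⁻¹ = [[1024, 768], [256, 256]] · [[1, -3], [-1, 4]] = [[256, 0], [0, 256]].

[[256, 0], [0, 256]]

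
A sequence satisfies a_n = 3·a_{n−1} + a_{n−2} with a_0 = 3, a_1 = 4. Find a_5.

With companion matrix A = [[3, 1], [1, 0]], [a_n, a_{n−1}]ᵀ = A·[a_{n−1}, a_{n−2}]ᵀ, so [a_5, a_4]ᵀ = A⁴·[a_1, a_0]ᵀ.
A⁴ = [[109, 33], [33, 10]], giving [a_5, a_4]ᵀ = [[535], [162]].

535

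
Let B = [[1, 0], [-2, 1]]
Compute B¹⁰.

[[1, 0], [-20, 1]]

B = I + N where N = [[0, 0], [-2, 0]] is strictly lower-triangular, so N² = 0.
(I + N)¹⁰ = I + 10·N = [[1, 0], [-20, 1]].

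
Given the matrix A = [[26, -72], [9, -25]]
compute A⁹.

[[4616, -12312], [1539, -4105]]

tr A = 1 and det A = -2, so the characteristic polynomial is λ² − (1)λ + (-2) with roots 2 and -1.
Eigenvectors give P = [[-3, 8], [-1, 3]] with P⁻¹ = [[-3, 8], [-1, 3]], and A = P·diag(2, -1)·P⁻¹.
Then A⁹ = P·diag(512, -1)·P⁻¹ = [[-1536, -8], [-512, -3]] · [[-3, 8], [-1, 3]] = [[4616, -12312], [1539, -4105]].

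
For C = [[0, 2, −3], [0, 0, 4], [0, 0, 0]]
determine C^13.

C is strictly triangular, hence nilpotent: C^3 = 0, so C^13 = 0.

[[0, 0, 0], [0, 0, 0], [0, 0, 0]]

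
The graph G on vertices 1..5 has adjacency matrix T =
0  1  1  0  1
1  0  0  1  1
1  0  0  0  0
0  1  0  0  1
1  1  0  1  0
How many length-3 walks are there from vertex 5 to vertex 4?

5

The number of length-3 walks from vertex 5 to vertex 4 is entry (5,4) of T³, where T is the adjacency matrix.
T² = [[3, 1, 0, 2, 1], [1, 3, 1, 1, 2], [0, 1, 1, 0, 1], [2, 1, 0, 2, 1], [1, 2, 1, 1, 3]]
T³ = [[2, 6, 3, 2, 6], [6, 4, 1, 5, 5], [3, 1, 0, 2, 1], [2, 5, 2, 2, 5], [6, 5, 1, 5, 4]]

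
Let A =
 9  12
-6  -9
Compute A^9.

[[59049, 78732], [-39366, -59049]]

tr A = 0 and det A = -9, so the characteristic polynomial is λ² − (0)λ + (-9) with roots -3 and 3.
Eigenvectors give P = [[-1, -2], [1, 1]] with P⁻¹ = [[1, 2], [-1, -1]], and A = P·diag(-3, 3)·P⁻¹.
Then A^9 = P·diag(-19683, 19683)·P⁻¹ = [[19683, -39366], [-19683, 19683]] · [[1, 2], [-1, -1]] = [[59049, 78732], [-39366, -59049]].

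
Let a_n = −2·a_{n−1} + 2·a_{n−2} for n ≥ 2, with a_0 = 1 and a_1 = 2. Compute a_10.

−8480

With companion matrix T = [[−2, 2], [1, 0]], [a_n, a_{n−1}]ᵀ = T·[a_{n−1}, a_{n−2}]ᵀ, so [a_10, a_9]ᵀ = T⁹·[a_1, a_0]ᵀ.
T⁹ = [[−6688, 4896], [2448, −1792]], giving [a_10, a_9]ᵀ = [[−8480], [3104]].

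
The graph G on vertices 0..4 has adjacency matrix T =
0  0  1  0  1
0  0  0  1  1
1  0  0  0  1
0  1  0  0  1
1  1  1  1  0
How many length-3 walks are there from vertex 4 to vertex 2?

The number of length-3 walks from vertex 4 to vertex 2 is entry (4,2) of T^3, where T is the adjacency matrix.
T^2 = [[2, 1, 1, 1, 1], [1, 2, 1, 1, 1], [1, 1, 2, 1, 1], [1, 1, 1, 2, 1], [1, 1, 1, 1, 4]]
T^3 = [[2, 2, 3, 2, 5], [2, 2, 2, 3, 5], [3, 2, 2, 2, 5], [2, 3, 2, 2, 5], [5, 5, 5, 5, 4]]

5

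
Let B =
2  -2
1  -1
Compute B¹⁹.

[[2, -2], [1, -1]]

B² = B (a projection; rank 1, trace 1), so B¹⁹ = B.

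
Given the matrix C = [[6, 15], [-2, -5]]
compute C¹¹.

[[6, 15], [-2, -5]]

C² = C (a projection; rank 1, trace 1), so C¹¹ = C.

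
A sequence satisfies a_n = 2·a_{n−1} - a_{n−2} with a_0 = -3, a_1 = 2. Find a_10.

With companion matrix B = [[2, -1], [1, 0]], [a_n, a_{n−1}]ᵀ = B·[a_{n−1}, a_{n−2}]ᵀ, so [a_10, a_9]ᵀ = B^9·[a_1, a_0]ᵀ.
B^9 = [[10, -9], [9, -8]], giving [a_10, a_9]ᵀ = [[47], [42]].

47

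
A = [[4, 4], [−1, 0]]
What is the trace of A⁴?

32

A² = [[12, 16], [−4, −4]]
A³ = [[32, 48], [−12, −16]]
A⁴ = [[80, 128], [−32, −48]]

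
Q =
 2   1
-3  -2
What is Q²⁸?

[[1, 0], [0, 1]]

Q² = I (check: tr Q = 0 and det Q = -1), so Q²⁸ = I since 28 is even.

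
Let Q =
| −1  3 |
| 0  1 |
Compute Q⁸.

Q² = I (check: tr Q = 0 and det Q = −1), so Q⁸ = I since 8 is even.

[[1, 0], [0, 1]]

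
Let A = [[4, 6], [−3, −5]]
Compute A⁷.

tr A = −1 and det A = −2, so the characteristic polynomial is λ² − (−1)λ + (−2) with roots −2 and 1.
Eigenvectors give P = [[−1, 2], [1, −1]] with P⁻¹ = [[1, 2], [1, 1]], and A = P·diag(−2, 1)·P⁻¹.
Then A⁷ = P·diag(−128, 1)·P⁻¹ = [[128, 2], [−128, −1]] · [[1, 2], [1, 1]] = [[130, 258], [−129, −257]].

[[130, 258], [−129, −257]]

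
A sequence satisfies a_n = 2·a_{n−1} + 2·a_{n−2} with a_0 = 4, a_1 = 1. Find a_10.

With companion matrix C = [[2, 2], [1, 0]], [a_n, a_{n−1}]ᵀ = C·[a_{n−1}, a_{n−2}]ᵀ, so [a_10, a_9]ᵀ = C⁹·[a_1, a_0]ᵀ.
C⁹ = [[6688, 4896], [2448, 1792]], giving [a_10, a_9]ᵀ = [[26272], [9616]].

26272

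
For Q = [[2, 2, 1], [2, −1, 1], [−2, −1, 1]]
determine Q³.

Q² = [[6, 1, 5], [0, 4, 2], [−8, −4, −2]]
Q³ = [[4, 6, 12], [4, −6, 6], [−20, −10, −14]]

[[4, 6, 12], [4, −6, 6], [−20, −10, −14]]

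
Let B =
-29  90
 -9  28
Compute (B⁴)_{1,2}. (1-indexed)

tr B = -1 and det B = -2, so the characteristic polynomial is λ² − (-1)λ + (-2) with roots -2 and 1.
Eigenvectors give P = [[-10, 3], [-3, 1]] with P⁻¹ = [[-1, 3], [-3, 10]], and B = P·diag(-2, 1)·P⁻¹.
Then B⁴ = P·diag(16, 1)·P⁻¹ = [[-160, 3], [-48, 1]] · [[-1, 3], [-3, 10]] = [[151, -450], [45, -134]].

-450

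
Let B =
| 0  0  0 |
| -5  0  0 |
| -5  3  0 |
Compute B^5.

[[0, 0, 0], [0, 0, 0], [0, 0, 0]]

B is strictly triangular, hence nilpotent: B^3 = 0, so B^5 = 0.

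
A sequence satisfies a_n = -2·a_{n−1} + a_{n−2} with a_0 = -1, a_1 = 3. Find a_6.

With companion matrix M = [[-2, 1], [1, 0]], [a_n, a_{n−1}]ᵀ = M·[a_{n−1}, a_{n−2}]ᵀ, so [a_6, a_5]ᵀ = M⁵·[a_1, a_0]ᵀ.
M⁵ = [[-70, 29], [29, -12]], giving [a_6, a_5]ᵀ = [[-239], [99]].

-239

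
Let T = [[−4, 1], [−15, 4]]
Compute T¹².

T² = I (check: tr T = 0 and det T = −1), so T¹² = I since 12 is even.

[[1, 0], [0, 1]]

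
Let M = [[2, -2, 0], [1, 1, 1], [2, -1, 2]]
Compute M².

[[2, -6, -2], [5, -2, 3], [7, -7, 3]]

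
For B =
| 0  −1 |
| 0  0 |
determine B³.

B is strictly triangular, hence nilpotent: B² = 0, so B³ = 0.

[[0, 0], [0, 0]]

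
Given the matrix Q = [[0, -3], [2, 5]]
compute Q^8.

tr Q = 5 and det Q = 6, so the characteristic polynomial is λ² − (5)λ + (6) with roots 3 and 2.
Eigenvectors give P = [[-1, 3], [1, -2]] with P⁻¹ = [[2, 3], [1, 1]], and Q = P·diag(3, 2)·P⁻¹.
Then Q^8 = P·diag(6561, 256)·P⁻¹ = [[-6561, 768], [6561, -512]] · [[2, 3], [1, 1]] = [[-12354, -18915], [12610, 19171]].

[[-12354, -18915], [12610, 19171]]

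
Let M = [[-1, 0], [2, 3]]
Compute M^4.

[[1, 0], [40, 81]]

M^2 = [[1, 0], [4, 9]]
M^3 = [[-1, 0], [14, 27]]
M^4 = [[1, 0], [40, 81]]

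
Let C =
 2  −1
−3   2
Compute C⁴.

[[97, −56], [−168, 97]]

C² = [[7, −4], [−12, 7]]
C³ = [[26, −15], [−45, 26]]
C⁴ = [[97, −56], [−168, 97]]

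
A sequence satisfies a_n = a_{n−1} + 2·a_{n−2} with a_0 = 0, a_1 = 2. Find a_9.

With companion matrix C = [[1, 2], [1, 0]], [a_n, a_{n−1}]ᵀ = C·[a_{n−1}, a_{n−2}]ᵀ, so [a_9, a_8]ᵀ = C⁸·[a_1, a_0]ᵀ.
C⁸ = [[171, 170], [85, 86]], giving [a_9, a_8]ᵀ = [[342], [170]].

342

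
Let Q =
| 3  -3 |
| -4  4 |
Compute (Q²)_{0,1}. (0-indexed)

-21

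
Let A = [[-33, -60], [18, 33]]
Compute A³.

tr A = 0 and det A = -9, so the characteristic polynomial is λ² − (0)λ + (-9) with roots 3 and -3.
Eigenvectors give P = [[-5, 2], [3, -1]] with P⁻¹ = [[1, 2], [3, 5]], and A = P·diag(3, -3)·P⁻¹.
Then A³ = P·diag(27, -27)·P⁻¹ = [[-135, -54], [81, 27]] · [[1, 2], [3, 5]] = [[-297, -540], [162, 297]].

[[-297, -540], [162, 297]]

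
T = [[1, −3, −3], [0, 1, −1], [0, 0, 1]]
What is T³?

[[1, −9, 0], [0, 1, −3], [0, 0, 1]]

T = I + N where N = [[0, −3, −3], [0, 0, −1], [0, 0, 0]] is strictly upper-triangular, so N³ = 0.
(I + N)³ = I + 3·N + 3·N² = [[1, −9, 0], [0, 1, −3], [0, 0, 1]].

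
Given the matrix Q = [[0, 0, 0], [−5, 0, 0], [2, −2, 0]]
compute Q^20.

[[0, 0, 0], [0, 0, 0], [0, 0, 0]]

Q is strictly triangular, hence nilpotent: Q^3 = 0, so Q^20 = 0.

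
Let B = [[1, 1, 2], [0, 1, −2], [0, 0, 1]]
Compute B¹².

B = I + N where N = [[0, 1, 2], [0, 0, −2], [0, 0, 0]] is strictly upper-triangular, so N³ = 0.
(I + N)¹² = I + 12·N + 66·N² = [[1, 12, −108], [0, 1, −24], [0, 0, 1]].

[[1, 12, −108], [0, 1, −24], [0, 0, 1]]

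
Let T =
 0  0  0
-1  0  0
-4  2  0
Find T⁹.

[[0, 0, 0], [0, 0, 0], [0, 0, 0]]

T is strictly triangular, hence nilpotent: T³ = 0, so T⁹ = 0.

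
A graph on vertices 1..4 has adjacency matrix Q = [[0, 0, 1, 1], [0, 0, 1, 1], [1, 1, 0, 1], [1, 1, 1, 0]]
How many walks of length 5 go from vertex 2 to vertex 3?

The number of length-5 walks from vertex 2 to vertex 3 is entry (2,3) of Q^5, where Q is the adjacency matrix.
Q^2 = [[2, 2, 1, 1], [2, 2, 1, 1], [1, 1, 3, 2], [1, 1, 2, 3]]
Q^3 = [[2, 2, 5, 5], [2, 2, 5, 5], [5, 5, 4, 5], [5, 5, 5, 4]]
Q^4 = [[10, 10, 9, 9], [10, 10, 9, 9], [9, 9, 15, 14], [9, 9, 14, 15]]
Q^5 = [[18, 18, 29, 29], [18, 18, 29, 29], [29, 29, 32, 33], [29, 29, 33, 32]]

29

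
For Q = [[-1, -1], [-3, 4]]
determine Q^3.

Q^2 = [[4, -3], [-9, 19]]
Q^3 = [[5, -16], [-48, 85]]

[[5, -16], [-48, 85]]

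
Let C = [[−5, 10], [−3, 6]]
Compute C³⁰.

C² = C (a projection; rank 1, trace 1), so C³⁰ = C.

[[−5, 10], [−3, 6]]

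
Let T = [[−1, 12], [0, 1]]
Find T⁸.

[[1, 0], [0, 1]]

T² = I (check: tr T = 0 and det T = −1), so T⁸ = I since 8 is even.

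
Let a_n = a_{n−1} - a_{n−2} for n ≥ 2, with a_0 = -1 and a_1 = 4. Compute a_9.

1

With companion matrix C = [[1, -1], [1, 0]], [a_n, a_{n−1}]ᵀ = C·[a_{n−1}, a_{n−2}]ᵀ, so [a_9, a_8]ᵀ = C⁸·[a_1, a_0]ᵀ.
C⁸ = [[0, -1], [1, -1]], giving [a_9, a_8]ᵀ = [[1], [5]].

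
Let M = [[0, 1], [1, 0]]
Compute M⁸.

[[1, 0], [0, 1]]

M² = I (check: tr M = 0 and det M = −1), so M⁸ = I since 8 is even.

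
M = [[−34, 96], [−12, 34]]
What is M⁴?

tr M = 0 and det M = −4, so the characteristic polynomial is λ² − (0)λ + (−4) with roots 2 and −2.
Eigenvectors give P = [[−8, 3], [−3, 1]] with P⁻¹ = [[1, −3], [3, −8]], and M = P·diag(2, −2)·P⁻¹.
Then M⁴ = P·diag(16, 16)·P⁻¹ = [[−128, 48], [−48, 16]] · [[1, −3], [3, −8]] = [[16, 0], [0, 16]].

[[16, 0], [0, 16]]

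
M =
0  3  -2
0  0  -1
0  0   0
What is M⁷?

M is strictly triangular, hence nilpotent: M³ = 0, so M⁷ = 0.

[[0, 0, 0], [0, 0, 0], [0, 0, 0]]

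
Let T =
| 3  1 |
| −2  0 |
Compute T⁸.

[[511, 255], [−510, −254]]

tr T = 3 and det T = 2, so the characteristic polynomial is λ² − (3)λ + (2) with roots 1 and 2.
Eigenvectors give P = [[−1, −1], [2, 1]] with P⁻¹ = [[1, 1], [−2, −1]], and T = P·diag(1, 2)·P⁻¹.
Then T⁸ = P·diag(1, 256)·P⁻¹ = [[−1, −256], [2, 256]] · [[1, 1], [−2, −1]] = [[511, 255], [−510, −254]].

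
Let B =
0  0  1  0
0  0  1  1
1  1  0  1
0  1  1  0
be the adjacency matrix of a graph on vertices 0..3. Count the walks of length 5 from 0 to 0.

2

The number of length-5 walks from vertex 0 to vertex 0 is entry (0,0) of B⁵, where B is the adjacency matrix.
B² = [[1, 1, 0, 1], [1, 2, 1, 1], [0, 1, 3, 1], [1, 1, 1, 2]]
B³ = [[0, 1, 3, 1], [1, 2, 4, 3], [3, 4, 2, 4], [1, 3, 4, 2]]
B⁴ = [[3, 4, 2, 4], [4, 7, 6, 6], [2, 6, 11, 6], [4, 6, 6, 7]]
B⁵ = [[2, 6, 11, 6], [6, 12, 17, 13], [11, 17, 14, 17], [6, 13, 17, 12]]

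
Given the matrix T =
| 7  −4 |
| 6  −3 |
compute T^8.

tr T = 4 and det T = 3, so the characteristic polynomial is λ² − (4)λ + (3) with roots 1 and 3.
Eigenvectors give P = [[−2, 1], [−3, 1]] with P⁻¹ = [[1, −1], [3, −2]], and T = P·diag(1, 3)·P⁻¹.
Then T^8 = P·diag(1, 6561)·P⁻¹ = [[−2, 6561], [−3, 6561]] · [[1, −1], [3, −2]] = [[19681, −13120], [19680, −13119]].

[[19681, −13120], [19680, −13119]]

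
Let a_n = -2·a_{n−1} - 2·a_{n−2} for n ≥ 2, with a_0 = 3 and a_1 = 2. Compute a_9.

With companion matrix M = [[-2, -2], [1, 0]], [a_n, a_{n−1}]ᵀ = M·[a_{n−1}, a_{n−2}]ᵀ, so [a_9, a_8]ᵀ = M^8·[a_1, a_0]ᵀ.
M^8 = [[16, 0], [0, 16]], giving [a_9, a_8]ᵀ = [[32], [48]].

32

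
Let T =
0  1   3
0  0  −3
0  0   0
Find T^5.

T is strictly triangular, hence nilpotent: T^3 = 0, so T^5 = 0.

[[0, 0, 0], [0, 0, 0], [0, 0, 0]]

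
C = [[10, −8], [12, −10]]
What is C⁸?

[[256, 0], [0, 256]]

tr C = 0 and det C = −4, so the characteristic polynomial is λ² − (0)λ + (−4) with roots −2 and 2.
Eigenvectors give P = [[2, −1], [3, −1]] with P⁻¹ = [[−1, 1], [−3, 2]], and C = P·diag(−2, 2)·P⁻¹.
Then C⁸ = P·diag(256, 256)·P⁻¹ = [[512, −256], [768, −256]] · [[−1, 1], [−3, 2]] = [[256, 0], [0, 256]].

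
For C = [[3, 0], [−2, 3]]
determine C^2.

[[9, 0], [−12, 9]]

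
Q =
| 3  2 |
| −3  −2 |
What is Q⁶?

Q² = Q (a projection; rank 1, trace 1), so Q⁶ = Q.

[[3, 2], [−3, −2]]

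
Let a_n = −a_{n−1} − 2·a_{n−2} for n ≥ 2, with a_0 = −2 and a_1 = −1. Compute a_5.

13

With companion matrix A = [[−1, −2], [1, 0]], [a_n, a_{n−1}]ᵀ = A·[a_{n−1}, a_{n−2}]ᵀ, so [a_5, a_4]ᵀ = A⁴·[a_1, a_0]ᵀ.
A⁴ = [[−1, −6], [3, 2]], giving [a_5, a_4]ᵀ = [[13], [−7]].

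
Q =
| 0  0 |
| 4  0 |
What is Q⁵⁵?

[[0, 0], [0, 0]]

Q is strictly triangular, hence nilpotent: Q² = 0, so Q⁵⁵ = 0.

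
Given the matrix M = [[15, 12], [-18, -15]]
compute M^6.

[[729, 0], [0, 729]]

tr M = 0 and det M = -9, so the characteristic polynomial is λ² − (0)λ + (-9) with roots -3 and 3.
Eigenvectors give P = [[-2, 1], [3, -1]] with P⁻¹ = [[1, 1], [3, 2]], and M = P·diag(-3, 3)·P⁻¹.
Then M^6 = P·diag(729, 729)·P⁻¹ = [[-1458, 729], [2187, -729]] · [[1, 1], [3, 2]] = [[729, 0], [0, 729]].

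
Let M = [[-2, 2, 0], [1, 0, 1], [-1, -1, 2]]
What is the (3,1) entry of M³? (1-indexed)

M² = [[6, -4, 2], [-3, 1, 2], [-1, -4, 3]]
M³ = [[-18, 10, 0], [5, -8, 5], [-5, -5, 2]]

-5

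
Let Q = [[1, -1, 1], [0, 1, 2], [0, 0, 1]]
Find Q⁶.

[[1, -6, -24], [0, 1, 12], [0, 0, 1]]

Q = I + N where N = [[0, -1, 1], [0, 0, 2], [0, 0, 0]] is strictly upper-triangular, so N³ = 0.
(I + N)⁶ = I + 6·N + 15·N² = [[1, -6, -24], [0, 1, 12], [0, 0, 1]].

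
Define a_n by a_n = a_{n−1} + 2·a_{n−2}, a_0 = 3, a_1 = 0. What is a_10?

1026

With companion matrix A = [[1, 2], [1, 0]], [a_n, a_{n−1}]ᵀ = A·[a_{n−1}, a_{n−2}]ᵀ, so [a_10, a_9]ᵀ = A⁹·[a_1, a_0]ᵀ.
A⁹ = [[341, 342], [171, 170]], giving [a_10, a_9]ᵀ = [[1026], [510]].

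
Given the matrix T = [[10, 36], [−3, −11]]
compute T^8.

tr T = −1 and det T = −2, so the characteristic polynomial is λ² − (−1)λ + (−2) with roots −2 and 1.
Eigenvectors give P = [[−3, 4], [1, −1]] with P⁻¹ = [[1, 4], [1, 3]], and T = P·diag(−2, 1)·P⁻¹.
Then T^8 = P·diag(256, 1)·P⁻¹ = [[−768, 4], [256, −1]] · [[1, 4], [1, 3]] = [[−764, −3060], [255, 1021]].

[[−764, −3060], [255, 1021]]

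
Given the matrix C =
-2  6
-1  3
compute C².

[[-2, 6], [-1, 3]]

C² = C (a projection; rank 1, trace 1), so C² = C.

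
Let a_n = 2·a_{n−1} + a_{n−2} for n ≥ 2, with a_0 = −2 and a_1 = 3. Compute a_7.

With companion matrix C = [[2, 1], [1, 0]], [a_n, a_{n−1}]ᵀ = C·[a_{n−1}, a_{n−2}]ᵀ, so [a_7, a_6]ᵀ = C⁶·[a_1, a_0]ᵀ.
C⁶ = [[169, 70], [70, 29]], giving [a_7, a_6]ᵀ = [[367], [152]].

367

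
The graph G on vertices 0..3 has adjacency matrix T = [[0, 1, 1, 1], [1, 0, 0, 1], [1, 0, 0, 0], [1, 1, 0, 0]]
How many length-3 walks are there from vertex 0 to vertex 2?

The number of length-3 walks from vertex 0 to vertex 2 is entry (0,2) of T^3, where T is the adjacency matrix.
T^2 = [[3, 1, 0, 1], [1, 2, 1, 1], [0, 1, 1, 1], [1, 1, 1, 2]]
T^3 = [[2, 4, 3, 4], [4, 2, 1, 3], [3, 1, 0, 1], [4, 3, 1, 2]]

3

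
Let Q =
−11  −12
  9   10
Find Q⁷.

tr Q = −1 and det Q = −2, so the characteristic polynomial is λ² − (−1)λ + (−2) with roots −2 and 1.
Eigenvectors give P = [[−4, −1], [3, 1]] with P⁻¹ = [[−1, −1], [3, 4]], and Q = P·diag(−2, 1)·P⁻¹.
Then Q⁷ = P·diag(−128, 1)·P⁻¹ = [[512, −1], [−384, 1]] · [[−1, −1], [3, 4]] = [[−515, −516], [387, 388]].

[[−515, −516], [387, 388]]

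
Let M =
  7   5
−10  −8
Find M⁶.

[[−601, −665], [1330, 1394]]

tr M = −1 and det M = −6, so the characteristic polynomial is λ² − (−1)λ + (−6) with roots 2 and −3.
Eigenvectors give P = [[−1, 1], [1, −2]] with P⁻¹ = [[−2, −1], [−1, −1]], and M = P·diag(2, −3)·P⁻¹.
Then M⁶ = P·diag(64, 729)·P⁻¹ = [[−64, 729], [64, −1458]] · [[−2, −1], [−1, −1]] = [[−601, −665], [1330, 1394]].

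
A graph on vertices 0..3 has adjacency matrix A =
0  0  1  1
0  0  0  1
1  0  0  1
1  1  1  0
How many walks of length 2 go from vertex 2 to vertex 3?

The number of length-2 walks from vertex 2 to vertex 3 is entry (2,3) of A², where A is the adjacency matrix.
A² = [[2, 1, 1, 1], [1, 1, 1, 0], [1, 1, 2, 1], [1, 0, 1, 3]]

1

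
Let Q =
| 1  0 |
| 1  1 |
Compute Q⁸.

[[1, 0], [8, 1]]

Q = I + N where N = [[0, 0], [1, 0]] is strictly lower-triangular, so N² = 0.
(I + N)⁸ = I + 8·N = [[1, 0], [8, 1]].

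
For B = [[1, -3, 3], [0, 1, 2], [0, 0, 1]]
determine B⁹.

B = I + N where N = [[0, -3, 3], [0, 0, 2], [0, 0, 0]] is strictly upper-triangular, so N³ = 0.
(I + N)⁹ = I + 9·N + 36·N² = [[1, -27, -189], [0, 1, 18], [0, 0, 1]].

[[1, -27, -189], [0, 1, 18], [0, 0, 1]]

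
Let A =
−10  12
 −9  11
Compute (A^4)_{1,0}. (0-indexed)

−45

tr A = 1 and det A = −2, so the characteristic polynomial is λ² − (1)λ + (−2) with roots −1 and 2.
Eigenvectors give P = [[4, 1], [3, 1]] with P⁻¹ = [[1, −1], [−3, 4]], and A = P·diag(−1, 2)·P⁻¹.
Then A^4 = P·diag(1, 16)·P⁻¹ = [[4, 16], [3, 16]] · [[1, −1], [−3, 4]] = [[−44, 60], [−45, 61]].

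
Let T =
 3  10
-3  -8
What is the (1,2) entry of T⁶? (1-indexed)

-6650

tr T = -5 and det T = 6, so the characteristic polynomial is λ² − (-5)λ + (6) with roots -3 and -2.
Eigenvectors give P = [[5, -2], [-3, 1]] with P⁻¹ = [[-1, -2], [-3, -5]], and T = P·diag(-3, -2)·P⁻¹.
Then T⁶ = P·diag(729, 64)·P⁻¹ = [[3645, -128], [-2187, 64]] · [[-1, -2], [-3, -5]] = [[-3261, -6650], [1995, 4054]].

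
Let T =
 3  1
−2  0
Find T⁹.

[[1023, 511], [−1022, −510]]

tr T = 3 and det T = 2, so the characteristic polynomial is λ² − (3)λ + (2) with roots 1 and 2.
Eigenvectors give P = [[1, 1], [−2, −1]] with P⁻¹ = [[−1, −1], [2, 1]], and T = P·diag(1, 2)·P⁻¹.
Then T⁹ = P·diag(1, 512)·P⁻¹ = [[1, 512], [−2, −512]] · [[−1, −1], [2, 1]] = [[1023, 511], [−1022, −510]].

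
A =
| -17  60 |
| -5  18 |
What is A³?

tr A = 1 and det A = -6, so the characteristic polynomial is λ² − (1)λ + (-6) with roots -2 and 3.
Eigenvectors give P = [[4, 3], [1, 1]] with P⁻¹ = [[1, -3], [-1, 4]], and A = P·diag(-2, 3)·P⁻¹.
Then A³ = P·diag(-8, 27)·P⁻¹ = [[-32, 81], [-8, 27]] · [[1, -3], [-1, 4]] = [[-113, 420], [-35, 132]].

[[-113, 420], [-35, 132]]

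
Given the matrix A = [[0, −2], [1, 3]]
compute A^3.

tr A = 3 and det A = 2, so the characteristic polynomial is λ² − (3)λ + (2) with roots 2 and 1.
Eigenvectors give P = [[−1, 2], [1, −1]] with P⁻¹ = [[1, 2], [1, 1]], and A = P·diag(2, 1)·P⁻¹.
Then A^3 = P·diag(8, 1)·P⁻¹ = [[−8, 2], [8, −1]] · [[1, 2], [1, 1]] = [[−6, −14], [7, 15]].

[[−6, −14], [7, 15]]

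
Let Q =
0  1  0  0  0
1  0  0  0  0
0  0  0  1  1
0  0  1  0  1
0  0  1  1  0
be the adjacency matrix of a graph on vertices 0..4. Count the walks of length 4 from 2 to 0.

0

The number of length-4 walks from vertex 2 to vertex 0 is entry (2,0) of Q⁴, where Q is the adjacency matrix.
Q² = [[1, 0, 0, 0, 0], [0, 1, 0, 0, 0], [0, 0, 2, 1, 1], [0, 0, 1, 2, 1], [0, 0, 1, 1, 2]]
Q³ = [[0, 1, 0, 0, 0], [1, 0, 0, 0, 0], [0, 0, 2, 3, 3], [0, 0, 3, 2, 3], [0, 0, 3, 3, 2]]
Q⁴ = [[1, 0, 0, 0, 0], [0, 1, 0, 0, 0], [0, 0, 6, 5, 5], [0, 0, 5, 6, 5], [0, 0, 5, 5, 6]]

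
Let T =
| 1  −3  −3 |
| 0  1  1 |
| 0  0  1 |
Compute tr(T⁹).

3

T = I + N where N = [[0, −3, −3], [0, 0, 1], [0, 0, 0]] is strictly upper-triangular, so N³ = 0.
(I + N)⁹ = I + 9·N + 36·N² = [[1, −27, −135], [0, 1, 9], [0, 0, 1]].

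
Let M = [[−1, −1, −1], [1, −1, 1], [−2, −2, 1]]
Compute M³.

M² = [[2, 4, −1], [−4, −2, −1], [−2, 2, 1]]
M³ = [[4, −4, 1], [4, 8, 1], [2, −2, 5]]

[[4, −4, 1], [4, 8, 1], [2, −2, 5]]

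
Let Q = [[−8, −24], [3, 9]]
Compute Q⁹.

Q² = Q (a projection; rank 1, trace 1), so Q⁹ = Q.

[[−8, −24], [3, 9]]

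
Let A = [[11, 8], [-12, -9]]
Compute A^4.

tr A = 2 and det A = -3, so the characteristic polynomial is λ² − (2)λ + (-3) with roots 3 and -1.
Eigenvectors give P = [[-1, -2], [1, 3]] with P⁻¹ = [[-3, -2], [1, 1]], and A = P·diag(3, -1)·P⁻¹.
Then A^4 = P·diag(81, 1)·P⁻¹ = [[-81, -2], [81, 3]] · [[-3, -2], [1, 1]] = [[241, 160], [-240, -159]].

[[241, 160], [-240, -159]]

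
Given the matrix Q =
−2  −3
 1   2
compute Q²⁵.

Q² = I (check: tr Q = 0 and det Q = −1), so Q²⁵ = Q since 25 is odd.

[[−2, −3], [1, 2]]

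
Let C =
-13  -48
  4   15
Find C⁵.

tr C = 2 and det C = -3, so the characteristic polynomial is λ² − (2)λ + (-3) with roots -1 and 3.
Eigenvectors give P = [[-4, 3], [1, -1]] with P⁻¹ = [[-1, -3], [-1, -4]], and C = P·diag(-1, 3)·P⁻¹.
Then C⁵ = P·diag(-1, 243)·P⁻¹ = [[4, 729], [-1, -243]] · [[-1, -3], [-1, -4]] = [[-733, -2928], [244, 975]].

[[-733, -2928], [244, 975]]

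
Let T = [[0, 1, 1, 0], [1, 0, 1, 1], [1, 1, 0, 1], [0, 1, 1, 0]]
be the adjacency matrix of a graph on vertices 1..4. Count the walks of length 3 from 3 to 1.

The number of length-3 walks from vertex 3 to vertex 1 is entry (3,1) of T^3, where T is the adjacency matrix.
T^2 = [[2, 1, 1, 2], [1, 3, 2, 1], [1, 2, 3, 1], [2, 1, 1, 2]]
T^3 = [[2, 5, 5, 2], [5, 4, 5, 5], [5, 5, 4, 5], [2, 5, 5, 2]]

5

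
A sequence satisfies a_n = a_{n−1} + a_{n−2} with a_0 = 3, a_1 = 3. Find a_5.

24

With companion matrix A = [[1, 1], [1, 0]], [a_n, a_{n−1}]ᵀ = A·[a_{n−1}, a_{n−2}]ᵀ, so [a_5, a_4]ᵀ = A⁴·[a_1, a_0]ᵀ.
A⁴ = [[5, 3], [3, 2]], giving [a_5, a_4]ᵀ = [[24], [15]].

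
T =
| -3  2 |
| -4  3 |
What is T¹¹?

[[-3, 2], [-4, 3]]

T² = I (check: tr T = 0 and det T = -1), so T¹¹ = T since 11 is odd.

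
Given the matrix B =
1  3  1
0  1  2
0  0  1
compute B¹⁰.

[[1, 30, 280], [0, 1, 20], [0, 0, 1]]

B = I + N where N = [[0, 3, 1], [0, 0, 2], [0, 0, 0]] is strictly upper-triangular, so N³ = 0.
(I + N)¹⁰ = I + 10·N + 45·N² = [[1, 30, 280], [0, 1, 20], [0, 0, 1]].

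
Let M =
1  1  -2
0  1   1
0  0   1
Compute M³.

M = I + N where N = [[0, 1, -2], [0, 0, 1], [0, 0, 0]] is strictly upper-triangular, so N³ = 0.
(I + N)³ = I + 3·N + 3·N² = [[1, 3, -3], [0, 1, 3], [0, 0, 1]].

[[1, 3, -3], [0, 1, 3], [0, 0, 1]]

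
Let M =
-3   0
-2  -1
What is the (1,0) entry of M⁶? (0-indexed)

728

tr M = -4 and det M = 3, so the characteristic polynomial is λ² − (-4)λ + (3) with roots -3 and -1.
Eigenvectors give P = [[1, 0], [1, -1]] with P⁻¹ = [[1, 0], [1, -1]], and M = P·diag(-3, -1)·P⁻¹.
Then M⁶ = P·diag(729, 1)·P⁻¹ = [[729, 0], [729, -1]] · [[1, 0], [1, -1]] = [[729, 0], [728, 1]].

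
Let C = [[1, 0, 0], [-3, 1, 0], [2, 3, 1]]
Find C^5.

C = I + N where N = [[0, 0, 0], [-3, 0, 0], [2, 3, 0]] is strictly lower-triangular, so N^3 = 0.
(I + N)^5 = I + 5·N + 10·N^2 = [[1, 0, 0], [-15, 1, 0], [-80, 15, 1]].

[[1, 0, 0], [-15, 1, 0], [-80, 15, 1]]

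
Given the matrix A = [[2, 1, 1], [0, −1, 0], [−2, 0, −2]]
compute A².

[[2, 1, 0], [0, 1, 0], [0, −2, 2]]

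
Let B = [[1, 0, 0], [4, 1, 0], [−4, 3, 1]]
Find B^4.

[[1, 0, 0], [16, 1, 0], [56, 12, 1]]

B = I + N where N = [[0, 0, 0], [4, 0, 0], [−4, 3, 0]] is strictly lower-triangular, so N^3 = 0.
(I + N)^4 = I + 4·N + 6·N^2 = [[1, 0, 0], [16, 1, 0], [56, 12, 1]].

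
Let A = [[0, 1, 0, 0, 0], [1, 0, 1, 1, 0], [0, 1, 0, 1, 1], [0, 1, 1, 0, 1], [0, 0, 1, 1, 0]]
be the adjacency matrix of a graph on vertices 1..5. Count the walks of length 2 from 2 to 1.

The number of length-2 walks from vertex 2 to vertex 1 is entry (2,1) of A^2, where A is the adjacency matrix.
A^2 = [[1, 0, 1, 1, 0], [0, 3, 1, 1, 2], [1, 1, 3, 2, 1], [1, 1, 2, 3, 1], [0, 2, 1, 1, 2]]

0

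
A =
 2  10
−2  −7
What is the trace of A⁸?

6817

tr A = −5 and det A = 6, so the characteristic polynomial is λ² − (−5)λ + (6) with roots −2 and −3.
Eigenvectors give P = [[5, −2], [−2, 1]] with P⁻¹ = [[1, 2], [2, 5]], and A = P·diag(−2, −3)·P⁻¹.
Then A⁸ = P·diag(256, 6561)·P⁻¹ = [[1280, −13122], [−512, 6561]] · [[1, 2], [2, 5]] = [[−24964, −63050], [12610, 31781]].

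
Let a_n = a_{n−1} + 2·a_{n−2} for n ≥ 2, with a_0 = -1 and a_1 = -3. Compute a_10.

With companion matrix A = [[1, 2], [1, 0]], [a_n, a_{n−1}]ᵀ = A·[a_{n−1}, a_{n−2}]ᵀ, so [a_10, a_9]ᵀ = A⁹·[a_1, a_0]ᵀ.
A⁹ = [[341, 342], [171, 170]], giving [a_10, a_9]ᵀ = [[-1365], [-683]].

-1365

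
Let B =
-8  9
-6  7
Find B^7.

tr B = -1 and det B = -2, so the characteristic polynomial is λ² − (-1)λ + (-2) with roots -2 and 1.
Eigenvectors give P = [[3, 1], [2, 1]] with P⁻¹ = [[1, -1], [-2, 3]], and B = P·diag(-2, 1)·P⁻¹.
Then B^7 = P·diag(-128, 1)·P⁻¹ = [[-384, 1], [-256, 1]] · [[1, -1], [-2, 3]] = [[-386, 387], [-258, 259]].

[[-386, 387], [-258, 259]]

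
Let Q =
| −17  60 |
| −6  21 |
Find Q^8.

[[−59039, 196800], [−19680, 65601]]

tr Q = 4 and det Q = 3, so the characteristic polynomial is λ² − (4)λ + (3) with roots 1 and 3.
Eigenvectors give P = [[−10, −3], [−3, −1]] with P⁻¹ = [[−1, 3], [3, −10]], and Q = P·diag(1, 3)·P⁻¹.
Then Q^8 = P·diag(1, 6561)·P⁻¹ = [[−10, −19683], [−3, −6561]] · [[−1, 3], [3, −10]] = [[−59039, 196800], [−19680, 65601]].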